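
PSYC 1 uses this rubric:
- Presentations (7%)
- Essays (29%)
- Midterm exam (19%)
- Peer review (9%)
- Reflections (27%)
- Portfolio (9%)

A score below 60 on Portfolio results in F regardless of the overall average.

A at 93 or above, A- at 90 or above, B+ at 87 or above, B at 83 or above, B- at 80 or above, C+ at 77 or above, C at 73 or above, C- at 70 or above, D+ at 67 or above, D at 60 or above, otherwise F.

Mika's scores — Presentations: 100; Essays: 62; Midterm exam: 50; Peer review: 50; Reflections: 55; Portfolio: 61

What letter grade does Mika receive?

Portfolio score 61 ≥ 60: minimum met.
Weighted total:
  Presentations 100 × 0.07 = 7
  Essays 62 × 0.29 = 17.98
  Midterm exam 50 × 0.19 = 9.5
  Peer review 50 × 0.09 = 4.5
  Reflections 55 × 0.27 = 14.85
  Portfolio 61 × 0.09 = 5.49
Sum = 59.32
59.32 < 60 → F

F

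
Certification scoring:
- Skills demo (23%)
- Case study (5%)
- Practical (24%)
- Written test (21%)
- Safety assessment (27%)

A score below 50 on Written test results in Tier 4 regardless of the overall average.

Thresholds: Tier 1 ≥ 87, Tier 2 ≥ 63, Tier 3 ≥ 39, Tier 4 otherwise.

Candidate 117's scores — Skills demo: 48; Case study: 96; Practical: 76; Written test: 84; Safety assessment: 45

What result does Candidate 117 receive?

Tier 2

Written test score 84 ≥ 50: minimum met.
Weighted total:
  Skills demo 48 × 0.23 = 11.04
  Case study 96 × 0.05 = 4.8
  Practical 76 × 0.24 = 18.24
  Written test 84 × 0.21 = 17.64
  Safety assessment 45 × 0.27 = 12.15
Sum = 63.87
63.87 is ≥ 63 and < 87 → Tier 2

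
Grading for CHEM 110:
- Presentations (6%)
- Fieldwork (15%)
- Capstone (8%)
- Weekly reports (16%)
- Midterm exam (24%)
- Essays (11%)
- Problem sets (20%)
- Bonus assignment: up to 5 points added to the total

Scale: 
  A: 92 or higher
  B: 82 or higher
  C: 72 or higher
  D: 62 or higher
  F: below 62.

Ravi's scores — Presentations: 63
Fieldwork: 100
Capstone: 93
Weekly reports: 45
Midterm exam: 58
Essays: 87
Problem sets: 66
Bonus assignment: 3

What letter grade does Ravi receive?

Weighted total:
  Presentations 63 × 0.06 = 3.78
  Fieldwork 100 × 0.15 = 15
  Capstone 93 × 0.08 = 7.44
  Weekly reports 45 × 0.16 = 7.2
  Midterm exam 58 × 0.24 = 13.92
  Essays 87 × 0.11 = 9.57
  Problem sets 66 × 0.2 = 13.2
Sum = 70.11
Bonus assignment: 70.11 + 3 = 73.11
73.11 is ≥ 72 and < 82 → C

C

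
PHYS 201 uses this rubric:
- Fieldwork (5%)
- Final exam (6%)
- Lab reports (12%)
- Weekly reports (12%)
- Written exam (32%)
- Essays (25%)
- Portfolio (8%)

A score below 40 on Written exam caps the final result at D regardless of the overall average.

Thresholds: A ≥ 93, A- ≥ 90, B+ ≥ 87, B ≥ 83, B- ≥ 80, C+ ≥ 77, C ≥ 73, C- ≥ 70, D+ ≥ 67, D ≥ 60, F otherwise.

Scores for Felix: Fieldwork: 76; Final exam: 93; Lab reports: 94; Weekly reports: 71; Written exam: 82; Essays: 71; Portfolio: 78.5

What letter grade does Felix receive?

C+

Written exam score 82 ≥ 40: minimum met.
Weighted total:
  Fieldwork 76 × 0.05 = 3.8
  Final exam 93 × 0.06 = 5.58
  Lab reports 94 × 0.12 = 11.28
  Weekly reports 71 × 0.12 = 8.52
  Written exam 82 × 0.32 = 26.24
  Essays 71 × 0.25 = 17.75
  Portfolio 78.5 × 0.08 = 6.28
Sum = 79.45
79.45 is ≥ 77 and < 80 → C+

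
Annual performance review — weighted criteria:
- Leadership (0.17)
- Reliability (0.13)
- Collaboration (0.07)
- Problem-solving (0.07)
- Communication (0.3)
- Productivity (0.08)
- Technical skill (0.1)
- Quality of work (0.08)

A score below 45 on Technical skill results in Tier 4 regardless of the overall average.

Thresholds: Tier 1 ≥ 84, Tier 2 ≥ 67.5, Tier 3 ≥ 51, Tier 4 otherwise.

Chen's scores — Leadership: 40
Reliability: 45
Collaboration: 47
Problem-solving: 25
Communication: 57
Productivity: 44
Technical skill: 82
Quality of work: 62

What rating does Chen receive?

Tier 3

Technical skill score 82 ≥ 45: minimum met.
Weighted total:
  Leadership 40 × 0.17 = 6.8
  Reliability 45 × 0.13 = 5.85
  Collaboration 47 × 0.07 = 3.29
  Problem-solving 25 × 0.07 = 1.75
  Communication 57 × 0.3 = 17.1
  Productivity 44 × 0.08 = 3.52
  Technical skill 82 × 0.1 = 8.2
  Quality of work 62 × 0.08 = 4.96
Sum = 51.47
51.47 is ≥ 51 and < 67.5 → Tier 3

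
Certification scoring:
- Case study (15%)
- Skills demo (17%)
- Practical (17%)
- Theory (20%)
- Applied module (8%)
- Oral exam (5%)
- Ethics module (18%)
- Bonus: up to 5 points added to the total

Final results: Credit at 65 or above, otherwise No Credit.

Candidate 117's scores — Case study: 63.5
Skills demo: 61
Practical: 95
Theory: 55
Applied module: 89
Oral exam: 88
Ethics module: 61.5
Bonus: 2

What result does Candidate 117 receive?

Credit

Weighted total:
  Case study 63.5 × 0.15 = 9.525
  Skills demo 61 × 0.17 = 10.37
  Practical 95 × 0.17 = 16.15
  Theory 55 × 0.2 = 11
  Applied module 89 × 0.08 = 7.12
  Oral exam 88 × 0.05 = 4.4
  Ethics module 61.5 × 0.18 = 11.07
Sum = 69.635
Bonus: 69.635 + 2 = 71.635
71.635 ≥ 65 → Credit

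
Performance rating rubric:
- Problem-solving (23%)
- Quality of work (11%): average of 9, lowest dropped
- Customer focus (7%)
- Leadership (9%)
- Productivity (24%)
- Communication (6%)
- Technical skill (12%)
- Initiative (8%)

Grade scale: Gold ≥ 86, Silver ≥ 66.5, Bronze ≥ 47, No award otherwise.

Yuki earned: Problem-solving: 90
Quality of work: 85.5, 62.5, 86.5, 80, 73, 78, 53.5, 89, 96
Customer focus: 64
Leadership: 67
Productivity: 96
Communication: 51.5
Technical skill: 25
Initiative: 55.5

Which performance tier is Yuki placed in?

Silver

Quality of work: drop 53.5 → average of remaining 8 = 650.5/8 = 81.3125
Weighted total:
  Problem-solving 90 × 0.23 = 20.7
  Quality of work 81.3125 × 0.11 = 8.944375
  Customer focus 64 × 0.07 = 4.48
  Leadership 67 × 0.09 = 6.03
  Productivity 96 × 0.24 = 23.04
  Communication 51.5 × 0.06 = 3.09
  Technical skill 25 × 0.12 = 3
  Initiative 55.5 × 0.08 = 4.44
Sum = 73.724375
73.724375 is ≥ 66.5 and < 86 → Silver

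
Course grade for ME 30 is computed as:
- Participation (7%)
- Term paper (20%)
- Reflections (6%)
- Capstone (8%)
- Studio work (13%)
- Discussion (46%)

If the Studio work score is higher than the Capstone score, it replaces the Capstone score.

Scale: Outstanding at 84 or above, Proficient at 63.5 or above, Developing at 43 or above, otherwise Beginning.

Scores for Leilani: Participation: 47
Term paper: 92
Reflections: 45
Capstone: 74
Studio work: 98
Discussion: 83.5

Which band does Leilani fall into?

Studio work (98) > Capstone (74), so Capstone counts as 98.
Weighted total:
  Participation 47 × 0.07 = 3.29
  Term paper 92 × 0.2 = 18.4
  Reflections 45 × 0.06 = 2.7
  Capstone 98 × 0.08 = 7.84
  Studio work 98 × 0.13 = 12.74
  Discussion 83.5 × 0.46 = 38.41
Sum = 83.38
83.38 is ≥ 63.5 and < 84 → Proficient

Proficient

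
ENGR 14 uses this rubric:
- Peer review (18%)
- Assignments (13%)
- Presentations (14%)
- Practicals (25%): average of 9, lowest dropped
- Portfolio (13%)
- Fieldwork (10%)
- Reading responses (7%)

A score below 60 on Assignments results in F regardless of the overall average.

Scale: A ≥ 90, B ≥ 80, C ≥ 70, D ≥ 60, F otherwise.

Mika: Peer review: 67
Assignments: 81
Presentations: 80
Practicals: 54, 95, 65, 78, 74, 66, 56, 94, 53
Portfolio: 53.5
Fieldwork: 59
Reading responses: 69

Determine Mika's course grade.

Practicals: drop 53 → average of remaining 8 = 582/8 = 72.75
Assignments score 81 ≥ 60: minimum met.
Weighted total:
  Peer review 67 × 0.18 = 12.06
  Assignments 81 × 0.13 = 10.53
  Presentations 80 × 0.14 = 11.2
  Practicals 72.75 × 0.25 = 18.1875
  Portfolio 53.5 × 0.13 = 6.955
  Fieldwork 59 × 0.1 = 5.9
  Reading responses 69 × 0.07 = 4.83
Sum = 69.6625
69.6625 is ≥ 60 and < 70 → D

D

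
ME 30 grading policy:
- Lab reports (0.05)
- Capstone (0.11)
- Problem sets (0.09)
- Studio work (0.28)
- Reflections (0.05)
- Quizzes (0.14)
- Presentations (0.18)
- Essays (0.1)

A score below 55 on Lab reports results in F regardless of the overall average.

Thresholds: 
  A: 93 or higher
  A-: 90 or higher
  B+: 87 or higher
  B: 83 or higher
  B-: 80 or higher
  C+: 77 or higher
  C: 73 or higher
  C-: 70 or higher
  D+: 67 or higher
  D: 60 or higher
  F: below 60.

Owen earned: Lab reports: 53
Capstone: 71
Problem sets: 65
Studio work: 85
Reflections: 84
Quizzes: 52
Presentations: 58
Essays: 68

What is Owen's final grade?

F

Lab reports score 53 < 55: minimum not met.
Weighted total:
  Lab reports 53 × 0.05 = 2.65
  Capstone 71 × 0.11 = 7.81
  Problem sets 65 × 0.09 = 5.85
  Studio work 85 × 0.28 = 23.8
  Reflections 84 × 0.05 = 4.2
  Quizzes 52 × 0.14 = 7.28
  Presentations 58 × 0.18 = 10.44
  Essays 68 × 0.1 = 6.8
Sum = 68.83
Because the Lab reports minimum was not met, the result is F.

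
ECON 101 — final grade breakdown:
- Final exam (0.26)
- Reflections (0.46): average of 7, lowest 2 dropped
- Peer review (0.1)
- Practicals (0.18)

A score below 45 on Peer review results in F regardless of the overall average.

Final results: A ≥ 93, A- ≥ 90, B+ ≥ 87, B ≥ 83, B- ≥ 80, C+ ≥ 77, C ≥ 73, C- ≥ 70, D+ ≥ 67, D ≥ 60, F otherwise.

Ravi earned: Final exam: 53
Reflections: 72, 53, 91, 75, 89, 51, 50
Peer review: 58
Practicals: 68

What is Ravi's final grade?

D

Reflections: drop 50, 51 → average of remaining 5 = 380/5 = 76
Peer review score 58 ≥ 45: minimum met.
Weighted total:
  Final exam 53 × 0.26 = 13.78
  Reflections 76 × 0.46 = 34.96
  Peer review 58 × 0.1 = 5.8
  Practicals 68 × 0.18 = 12.24
Sum = 66.78
66.78 is ≥ 60 and < 67 → D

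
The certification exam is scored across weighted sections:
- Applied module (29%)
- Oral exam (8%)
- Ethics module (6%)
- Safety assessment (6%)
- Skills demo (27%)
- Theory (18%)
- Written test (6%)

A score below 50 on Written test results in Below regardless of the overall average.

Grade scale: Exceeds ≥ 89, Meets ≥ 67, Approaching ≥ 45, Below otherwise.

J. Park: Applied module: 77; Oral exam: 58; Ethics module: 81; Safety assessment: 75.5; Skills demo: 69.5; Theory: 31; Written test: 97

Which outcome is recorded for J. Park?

Approaching

Written test score 97 ≥ 50: minimum met.
Weighted total:
  Applied module 77 × 0.29 = 22.33
  Oral exam 58 × 0.08 = 4.64
  Ethics module 81 × 0.06 = 4.86
  Safety assessment 75.5 × 0.06 = 4.53
  Skills demo 69.5 × 0.27 = 18.765
  Theory 31 × 0.18 = 5.58
  Written test 97 × 0.06 = 5.82
Sum = 66.525
66.525 is ≥ 45 and < 67 → Approaching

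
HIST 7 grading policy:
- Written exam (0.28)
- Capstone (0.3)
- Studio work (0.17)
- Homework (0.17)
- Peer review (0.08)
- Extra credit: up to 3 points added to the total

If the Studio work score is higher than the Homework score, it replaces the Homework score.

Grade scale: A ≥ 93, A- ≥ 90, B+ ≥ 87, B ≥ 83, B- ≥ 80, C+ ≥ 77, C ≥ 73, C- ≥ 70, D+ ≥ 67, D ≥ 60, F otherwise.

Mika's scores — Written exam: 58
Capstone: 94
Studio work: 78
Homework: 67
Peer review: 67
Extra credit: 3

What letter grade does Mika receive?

C+

Studio work (78) > Homework (67), so Homework counts as 78.
Weighted total:
  Written exam 58 × 0.28 = 16.24
  Capstone 94 × 0.3 = 28.2
  Studio work 78 × 0.17 = 13.26
  Homework 78 × 0.17 = 13.26
  Peer review 67 × 0.08 = 5.36
Sum = 76.32
Extra credit: 76.32 + 3 = 79.32
79.32 is ≥ 77 and < 80 → C+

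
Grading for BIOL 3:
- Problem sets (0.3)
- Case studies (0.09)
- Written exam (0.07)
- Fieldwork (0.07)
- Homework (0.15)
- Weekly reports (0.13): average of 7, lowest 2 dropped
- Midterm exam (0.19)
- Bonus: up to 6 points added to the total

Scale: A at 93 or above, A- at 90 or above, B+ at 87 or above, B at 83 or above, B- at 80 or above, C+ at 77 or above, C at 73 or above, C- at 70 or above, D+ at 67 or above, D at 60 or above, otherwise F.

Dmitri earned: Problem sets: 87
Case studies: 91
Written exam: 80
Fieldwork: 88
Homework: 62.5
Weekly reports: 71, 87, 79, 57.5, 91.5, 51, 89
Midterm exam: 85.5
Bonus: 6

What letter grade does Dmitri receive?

B+

Weekly reports: drop 51, 57.5 → average of remaining 5 = 417.5/5 = 83.5
Weighted total:
  Problem sets 87 × 0.3 = 26.1
  Case studies 91 × 0.09 = 8.19
  Written exam 80 × 0.07 = 5.6
  Fieldwork 88 × 0.07 = 6.16
  Homework 62.5 × 0.15 = 9.375
  Weekly reports 83.5 × 0.13 = 10.855
  Midterm exam 85.5 × 0.19 = 16.245
Sum = 82.525
Bonus: 82.525 + 6 = 88.525
88.525 is ≥ 87 and < 90 → B+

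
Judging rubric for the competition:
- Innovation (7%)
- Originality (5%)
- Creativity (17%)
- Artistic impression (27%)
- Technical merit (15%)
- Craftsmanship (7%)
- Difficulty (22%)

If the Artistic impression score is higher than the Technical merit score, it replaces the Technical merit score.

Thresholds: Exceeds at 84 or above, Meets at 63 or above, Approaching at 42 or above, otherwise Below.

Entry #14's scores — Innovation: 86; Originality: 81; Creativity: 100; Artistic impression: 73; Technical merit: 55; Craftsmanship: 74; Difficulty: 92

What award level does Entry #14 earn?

Meets

Artistic impression (73) > Technical merit (55), so Technical merit counts as 73.
Weighted total:
  Innovation 86 × 0.07 = 6.02
  Originality 81 × 0.05 = 4.05
  Creativity 100 × 0.17 = 17
  Artistic impression 73 × 0.27 = 19.71
  Technical merit 73 × 0.15 = 10.95
  Craftsmanship 74 × 0.07 = 5.18
  Difficulty 92 × 0.22 = 20.24
Sum = 83.15
83.15 is ≥ 63 and < 84 → Meets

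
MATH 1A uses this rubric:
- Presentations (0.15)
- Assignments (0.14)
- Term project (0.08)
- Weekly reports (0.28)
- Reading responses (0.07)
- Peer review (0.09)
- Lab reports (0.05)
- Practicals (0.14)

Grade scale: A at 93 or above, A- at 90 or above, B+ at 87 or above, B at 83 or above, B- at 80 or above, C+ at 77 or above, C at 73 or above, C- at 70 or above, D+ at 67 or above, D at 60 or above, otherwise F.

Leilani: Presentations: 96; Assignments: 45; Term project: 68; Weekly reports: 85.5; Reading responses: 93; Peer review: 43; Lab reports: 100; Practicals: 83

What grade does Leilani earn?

Weighted total:
  Presentations 96 × 0.15 = 14.4
  Assignments 45 × 0.14 = 6.3
  Term project 68 × 0.08 = 5.44
  Weekly reports 85.5 × 0.28 = 23.94
  Reading responses 93 × 0.07 = 6.51
  Peer review 43 × 0.09 = 3.87
  Lab reports 100 × 0.05 = 5
  Practicals 83 × 0.14 = 11.62
Sum = 77.08
77.08 is ≥ 77 and < 80 → C+

C+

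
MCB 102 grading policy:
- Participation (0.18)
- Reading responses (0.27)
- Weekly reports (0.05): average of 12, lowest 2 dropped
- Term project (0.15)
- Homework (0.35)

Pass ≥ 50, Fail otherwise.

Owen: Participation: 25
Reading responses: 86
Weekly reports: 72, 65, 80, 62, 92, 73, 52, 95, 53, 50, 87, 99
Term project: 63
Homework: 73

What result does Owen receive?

Weekly reports: drop 50, 52 → average of remaining 10 = 778/10 = 77.8
Weighted total:
  Participation 25 × 0.18 = 4.5
  Reading responses 86 × 0.27 = 23.22
  Weekly reports 77.8 × 0.05 = 3.89
  Term project 63 × 0.15 = 9.45
  Homework 73 × 0.35 = 25.55
Sum = 66.61
66.61 ≥ 50 → Pass

Pass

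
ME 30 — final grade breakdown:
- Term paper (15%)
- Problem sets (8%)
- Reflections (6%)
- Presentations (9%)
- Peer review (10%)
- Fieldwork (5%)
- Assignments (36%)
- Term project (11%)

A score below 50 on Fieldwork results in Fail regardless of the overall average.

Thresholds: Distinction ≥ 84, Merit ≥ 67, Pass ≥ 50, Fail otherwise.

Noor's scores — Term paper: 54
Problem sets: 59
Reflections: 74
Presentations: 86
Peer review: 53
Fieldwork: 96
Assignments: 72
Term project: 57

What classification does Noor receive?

Fieldwork score 96 ≥ 50: minimum met.
Weighted total:
  Term paper 54 × 0.15 = 8.1
  Problem sets 59 × 0.08 = 4.72
  Reflections 74 × 0.06 = 4.44
  Presentations 86 × 0.09 = 7.74
  Peer review 53 × 0.1 = 5.3
  Fieldwork 96 × 0.05 = 4.8
  Assignments 72 × 0.36 = 25.92
  Term project 57 × 0.11 = 6.27
Sum = 67.29
67.29 is ≥ 67 and < 84 → Merit

Merit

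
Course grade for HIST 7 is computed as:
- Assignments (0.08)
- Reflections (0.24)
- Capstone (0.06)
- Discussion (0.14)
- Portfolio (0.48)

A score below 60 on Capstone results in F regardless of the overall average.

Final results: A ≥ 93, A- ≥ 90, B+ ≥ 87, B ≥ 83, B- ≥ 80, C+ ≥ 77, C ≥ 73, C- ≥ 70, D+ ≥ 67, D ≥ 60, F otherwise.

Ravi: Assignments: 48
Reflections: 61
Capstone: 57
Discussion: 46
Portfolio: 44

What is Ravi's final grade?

F

Capstone score 57 < 60: minimum not met.
Weighted total:
  Assignments 48 × 0.08 = 3.84
  Reflections 61 × 0.24 = 14.64
  Capstone 57 × 0.06 = 3.42
  Discussion 46 × 0.14 = 6.44
  Portfolio 44 × 0.48 = 21.12
Sum = 49.46
Because the Capstone minimum was not met, the result is F.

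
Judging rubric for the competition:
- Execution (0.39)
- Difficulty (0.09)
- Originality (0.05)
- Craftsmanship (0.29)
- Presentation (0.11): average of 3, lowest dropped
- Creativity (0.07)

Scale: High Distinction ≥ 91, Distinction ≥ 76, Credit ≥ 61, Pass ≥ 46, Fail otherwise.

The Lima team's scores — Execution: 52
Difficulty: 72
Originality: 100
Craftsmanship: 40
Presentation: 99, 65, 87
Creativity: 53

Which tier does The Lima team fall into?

Pass

Presentation: drop 65 → average of remaining 2 = 186/2 = 93
Weighted total:
  Execution 52 × 0.39 = 20.28
  Difficulty 72 × 0.09 = 6.48
  Originality 100 × 0.05 = 5
  Craftsmanship 40 × 0.29 = 11.6
  Presentation 93 × 0.11 = 10.23
  Creativity 53 × 0.07 = 3.71
Sum = 57.3
57.3 is ≥ 46 and < 61 → Pass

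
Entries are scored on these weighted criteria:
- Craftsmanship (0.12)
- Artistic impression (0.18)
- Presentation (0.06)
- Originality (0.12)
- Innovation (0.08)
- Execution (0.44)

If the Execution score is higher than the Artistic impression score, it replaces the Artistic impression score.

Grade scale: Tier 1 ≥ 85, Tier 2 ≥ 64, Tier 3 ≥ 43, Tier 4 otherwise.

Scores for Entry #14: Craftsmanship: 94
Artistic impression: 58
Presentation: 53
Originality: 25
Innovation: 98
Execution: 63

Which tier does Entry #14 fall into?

Execution (63) > Artistic impression (58), so Artistic impression counts as 63.
Weighted total:
  Craftsmanship 94 × 0.12 = 11.28
  Artistic impression 63 × 0.18 = 11.34
  Presentation 53 × 0.06 = 3.18
  Originality 25 × 0.12 = 3
  Innovation 98 × 0.08 = 7.84
  Execution 63 × 0.44 = 27.72
Sum = 64.36
64.36 is ≥ 64 and < 85 → Tier 2

Tier 2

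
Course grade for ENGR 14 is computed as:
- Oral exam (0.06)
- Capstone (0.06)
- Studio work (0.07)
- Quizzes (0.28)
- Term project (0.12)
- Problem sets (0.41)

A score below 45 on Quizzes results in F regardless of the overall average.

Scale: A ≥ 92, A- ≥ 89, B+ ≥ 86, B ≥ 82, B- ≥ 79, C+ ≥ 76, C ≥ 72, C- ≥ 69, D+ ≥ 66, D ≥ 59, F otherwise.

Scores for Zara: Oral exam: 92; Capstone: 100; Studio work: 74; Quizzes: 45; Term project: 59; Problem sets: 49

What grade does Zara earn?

F

Quizzes score 45 ≥ 45: minimum met.
Weighted total:
  Oral exam 92 × 0.06 = 5.52
  Capstone 100 × 0.06 = 6
  Studio work 74 × 0.07 = 5.18
  Quizzes 45 × 0.28 = 12.6
  Term project 59 × 0.12 = 7.08
  Problem sets 49 × 0.41 = 20.09
Sum = 56.47
56.47 < 59 → F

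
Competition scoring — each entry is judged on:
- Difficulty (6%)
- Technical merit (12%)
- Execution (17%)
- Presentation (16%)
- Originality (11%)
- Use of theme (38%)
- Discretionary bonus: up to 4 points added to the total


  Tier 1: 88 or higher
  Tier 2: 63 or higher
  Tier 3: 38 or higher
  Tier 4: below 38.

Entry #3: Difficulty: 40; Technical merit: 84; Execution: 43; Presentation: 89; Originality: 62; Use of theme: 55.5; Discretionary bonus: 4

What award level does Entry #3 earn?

Weighted total:
  Difficulty 40 × 0.06 = 2.4
  Technical merit 84 × 0.12 = 10.08
  Execution 43 × 0.17 = 7.31
  Presentation 89 × 0.16 = 14.24
  Originality 62 × 0.11 = 6.82
  Use of theme 55.5 × 0.38 = 21.09
Sum = 61.94
Discretionary bonus: 61.94 + 4 = 65.94
65.94 is ≥ 63 and < 88 → Tier 2

Tier 2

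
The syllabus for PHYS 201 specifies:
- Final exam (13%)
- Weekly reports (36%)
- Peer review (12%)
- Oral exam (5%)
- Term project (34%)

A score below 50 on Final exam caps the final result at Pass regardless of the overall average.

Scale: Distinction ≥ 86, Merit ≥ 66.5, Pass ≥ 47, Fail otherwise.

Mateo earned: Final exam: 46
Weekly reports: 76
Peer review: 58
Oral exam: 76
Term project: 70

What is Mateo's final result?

Pass

Final exam score 46 < 50: minimum not met.
Weighted total:
  Final exam 46 × 0.13 = 5.98
  Weekly reports 76 × 0.36 = 27.36
  Peer review 58 × 0.12 = 6.96
  Oral exam 76 × 0.05 = 3.8
  Term project 70 × 0.34 = 23.8
Sum = 67.9
67.9 would be Merit; cap at Pass applies → Pass.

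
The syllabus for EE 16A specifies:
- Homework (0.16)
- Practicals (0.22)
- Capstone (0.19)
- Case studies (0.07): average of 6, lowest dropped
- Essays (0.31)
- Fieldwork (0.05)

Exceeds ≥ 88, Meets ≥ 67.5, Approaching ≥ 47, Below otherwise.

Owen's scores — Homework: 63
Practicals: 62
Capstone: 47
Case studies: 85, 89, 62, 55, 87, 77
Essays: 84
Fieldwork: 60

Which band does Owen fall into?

Approaching

Case studies: drop 55 → average of remaining 5 = 400/5 = 80
Weighted total:
  Homework 63 × 0.16 = 10.08
  Practicals 62 × 0.22 = 13.64
  Capstone 47 × 0.19 = 8.93
  Case studies 80 × 0.07 = 5.6
  Essays 84 × 0.31 = 26.04
  Fieldwork 60 × 0.05 = 3
Sum = 67.29
67.29 is ≥ 47 and < 67.5 → Approaching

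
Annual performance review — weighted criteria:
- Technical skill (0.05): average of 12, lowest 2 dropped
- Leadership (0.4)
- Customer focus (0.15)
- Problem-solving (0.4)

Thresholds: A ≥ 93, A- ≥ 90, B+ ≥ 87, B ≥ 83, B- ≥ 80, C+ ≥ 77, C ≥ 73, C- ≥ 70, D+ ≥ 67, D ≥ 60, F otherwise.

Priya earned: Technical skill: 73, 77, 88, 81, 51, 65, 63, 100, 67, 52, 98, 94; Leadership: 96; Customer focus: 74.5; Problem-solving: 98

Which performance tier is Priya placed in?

A-

Technical skill: drop 51, 52 → average of remaining 10 = 806/10 = 80.6
Weighted total:
  Technical skill 80.6 × 0.05 = 4.03
  Leadership 96 × 0.4 = 38.4
  Customer focus 74.5 × 0.15 = 11.175
  Problem-solving 98 × 0.4 = 39.2
Sum = 92.805
92.805 is ≥ 90 and < 93 → A-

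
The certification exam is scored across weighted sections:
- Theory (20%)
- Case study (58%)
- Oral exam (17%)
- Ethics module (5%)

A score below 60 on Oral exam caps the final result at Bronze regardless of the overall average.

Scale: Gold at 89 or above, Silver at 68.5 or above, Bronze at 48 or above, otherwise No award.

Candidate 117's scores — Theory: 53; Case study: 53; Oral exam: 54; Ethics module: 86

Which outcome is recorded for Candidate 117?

Oral exam score 54 < 60: minimum not met.
Weighted total:
  Theory 53 × 0.2 = 10.6
  Case study 53 × 0.58 = 30.74
  Oral exam 54 × 0.17 = 9.18
  Ethics module 86 × 0.05 = 4.3
Sum = 54.82
54.82 would be Bronze; cap at Bronze applies → Bronze.

Bronze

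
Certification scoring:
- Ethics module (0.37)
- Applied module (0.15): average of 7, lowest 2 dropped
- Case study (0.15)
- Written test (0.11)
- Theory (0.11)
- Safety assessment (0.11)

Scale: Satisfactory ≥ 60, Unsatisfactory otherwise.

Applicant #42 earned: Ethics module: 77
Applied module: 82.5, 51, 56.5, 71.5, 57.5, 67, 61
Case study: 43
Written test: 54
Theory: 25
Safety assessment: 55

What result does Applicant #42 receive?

Unsatisfactory

Applied module: drop 51, 56.5 → average of remaining 5 = 339.5/5 = 67.9
Weighted total:
  Ethics module 77 × 0.37 = 28.49
  Applied module 67.9 × 0.15 = 10.185
  Case study 43 × 0.15 = 6.45
  Written test 54 × 0.11 = 5.94
  Theory 25 × 0.11 = 2.75
  Safety assessment 55 × 0.11 = 6.05
Sum = 59.865
59.865 < 60 → Unsatisfactory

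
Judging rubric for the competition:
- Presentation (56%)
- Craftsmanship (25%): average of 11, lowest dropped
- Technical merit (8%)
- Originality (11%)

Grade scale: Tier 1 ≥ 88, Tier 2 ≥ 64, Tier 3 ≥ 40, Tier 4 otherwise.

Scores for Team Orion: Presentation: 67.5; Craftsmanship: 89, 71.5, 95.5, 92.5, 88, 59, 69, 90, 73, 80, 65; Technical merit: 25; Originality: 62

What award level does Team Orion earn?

Tier 2

Craftsmanship: drop 59 → average of remaining 10 = 813.5/10 = 81.35
Weighted total:
  Presentation 67.5 × 0.56 = 37.8
  Craftsmanship 81.35 × 0.25 = 20.3375
  Technical merit 25 × 0.08 = 2
  Originality 62 × 0.11 = 6.82
Sum = 66.9575
66.9575 is ≥ 64 and < 88 → Tier 2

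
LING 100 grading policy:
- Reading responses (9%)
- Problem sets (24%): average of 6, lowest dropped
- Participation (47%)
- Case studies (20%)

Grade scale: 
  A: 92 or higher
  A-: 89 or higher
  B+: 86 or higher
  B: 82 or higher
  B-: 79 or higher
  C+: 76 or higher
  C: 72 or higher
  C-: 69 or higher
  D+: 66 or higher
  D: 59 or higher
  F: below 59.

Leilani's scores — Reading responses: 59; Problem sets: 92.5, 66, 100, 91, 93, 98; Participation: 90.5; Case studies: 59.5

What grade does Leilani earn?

Problem sets: drop 66 → average of remaining 5 = 474.5/5 = 94.9
Weighted total:
  Reading responses 59 × 0.09 = 5.31
  Problem sets 94.9 × 0.24 = 22.776
  Participation 90.5 × 0.47 = 42.535
  Case studies 59.5 × 0.2 = 11.9
Sum = 82.521
82.521 is ≥ 82 and < 86 → B

B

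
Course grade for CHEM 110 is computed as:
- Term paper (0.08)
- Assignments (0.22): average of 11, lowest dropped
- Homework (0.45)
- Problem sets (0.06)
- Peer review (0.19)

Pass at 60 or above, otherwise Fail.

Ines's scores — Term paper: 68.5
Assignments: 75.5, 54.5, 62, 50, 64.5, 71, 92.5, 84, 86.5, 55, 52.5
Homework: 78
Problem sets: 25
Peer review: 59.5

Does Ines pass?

Assignments: drop 50 → average of remaining 10 = 698/10 = 69.8
Weighted total:
  Term paper 68.5 × 0.08 = 5.48
  Assignments 69.8 × 0.22 = 15.356
  Homework 78 × 0.45 = 35.1
  Problem sets 25 × 0.06 = 1.5
  Peer review 59.5 × 0.19 = 11.305
Sum = 68.741
68.741 ≥ 60 → Pass

Pass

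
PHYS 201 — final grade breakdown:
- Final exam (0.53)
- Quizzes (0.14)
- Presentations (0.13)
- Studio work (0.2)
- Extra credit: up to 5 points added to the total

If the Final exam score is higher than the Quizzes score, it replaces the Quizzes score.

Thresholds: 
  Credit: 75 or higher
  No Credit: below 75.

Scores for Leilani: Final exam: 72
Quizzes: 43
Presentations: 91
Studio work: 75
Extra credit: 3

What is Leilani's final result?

Credit

Final exam (72) > Quizzes (43), so Quizzes counts as 72.
Weighted total:
  Final exam 72 × 0.53 = 38.16
  Quizzes 72 × 0.14 = 10.08
  Presentations 91 × 0.13 = 11.83
  Studio work 75 × 0.2 = 15
Sum = 75.07
Extra credit: 75.07 + 3 = 78.07
78.07 ≥ 75 → Credit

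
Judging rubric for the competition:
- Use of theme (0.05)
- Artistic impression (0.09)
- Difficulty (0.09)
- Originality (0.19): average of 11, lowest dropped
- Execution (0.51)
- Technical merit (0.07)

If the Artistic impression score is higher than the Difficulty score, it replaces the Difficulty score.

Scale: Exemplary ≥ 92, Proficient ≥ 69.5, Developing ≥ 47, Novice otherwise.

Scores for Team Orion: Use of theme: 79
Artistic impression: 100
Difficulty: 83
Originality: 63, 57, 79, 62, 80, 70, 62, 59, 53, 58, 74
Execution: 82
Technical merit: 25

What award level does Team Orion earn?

Originality: drop 53 → average of remaining 10 = 664/10 = 66.4
Artistic impression (100) > Difficulty (83), so Difficulty counts as 100.
Weighted total:
  Use of theme 79 × 0.05 = 3.95
  Artistic impression 100 × 0.09 = 9
  Difficulty 100 × 0.09 = 9
  Originality 66.4 × 0.19 = 12.616
  Execution 82 × 0.51 = 41.82
  Technical merit 25 × 0.07 = 1.75
Sum = 78.136
78.136 is ≥ 69.5 and < 92 → Proficient

Proficient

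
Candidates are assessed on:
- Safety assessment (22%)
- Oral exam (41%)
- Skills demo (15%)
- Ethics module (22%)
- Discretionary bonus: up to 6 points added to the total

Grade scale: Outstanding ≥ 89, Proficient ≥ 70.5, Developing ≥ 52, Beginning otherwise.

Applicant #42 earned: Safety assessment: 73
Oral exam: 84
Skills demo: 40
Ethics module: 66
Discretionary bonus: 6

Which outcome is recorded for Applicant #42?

Proficient

Weighted total:
  Safety assessment 73 × 0.22 = 16.06
  Oral exam 84 × 0.41 = 34.44
  Skills demo 40 × 0.15 = 6
  Ethics module 66 × 0.22 = 14.52
Sum = 71.02
Discretionary bonus: 71.02 + 6 = 77.02
77.02 is ≥ 70.5 and < 89 → Proficient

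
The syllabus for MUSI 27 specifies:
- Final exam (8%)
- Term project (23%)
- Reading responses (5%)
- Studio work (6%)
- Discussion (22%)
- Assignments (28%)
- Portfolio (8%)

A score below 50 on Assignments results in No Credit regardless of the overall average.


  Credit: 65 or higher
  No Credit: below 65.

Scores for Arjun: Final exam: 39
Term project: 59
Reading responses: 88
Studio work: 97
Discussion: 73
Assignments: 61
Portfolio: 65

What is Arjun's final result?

Assignments score 61 ≥ 50: minimum met.
Weighted total:
  Final exam 39 × 0.08 = 3.12
  Term project 59 × 0.23 = 13.57
  Reading responses 88 × 0.05 = 4.4
  Studio work 97 × 0.06 = 5.82
  Discussion 73 × 0.22 = 16.06
  Assignments 61 × 0.28 = 17.08
  Portfolio 65 × 0.08 = 5.2
Sum = 65.25
65.25 ≥ 65 → Credit

Credit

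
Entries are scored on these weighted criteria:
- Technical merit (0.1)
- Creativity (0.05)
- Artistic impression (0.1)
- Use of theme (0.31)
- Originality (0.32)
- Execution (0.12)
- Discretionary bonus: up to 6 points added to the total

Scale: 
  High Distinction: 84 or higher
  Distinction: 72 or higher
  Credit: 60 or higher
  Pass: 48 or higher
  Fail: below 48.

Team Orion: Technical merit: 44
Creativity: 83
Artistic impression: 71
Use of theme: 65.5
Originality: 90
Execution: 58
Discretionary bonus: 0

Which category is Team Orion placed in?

Weighted total:
  Technical merit 44 × 0.1 = 4.4
  Creativity 83 × 0.05 = 4.15
  Artistic impression 71 × 0.1 = 7.1
  Use of theme 65.5 × 0.31 = 20.305
  Originality 90 × 0.32 = 28.8
  Execution 58 × 0.12 = 6.96
Sum = 71.715
Discretionary bonus: 71.715 + 0 = 71.715
71.715 is ≥ 60 and < 72 → Credit

Credit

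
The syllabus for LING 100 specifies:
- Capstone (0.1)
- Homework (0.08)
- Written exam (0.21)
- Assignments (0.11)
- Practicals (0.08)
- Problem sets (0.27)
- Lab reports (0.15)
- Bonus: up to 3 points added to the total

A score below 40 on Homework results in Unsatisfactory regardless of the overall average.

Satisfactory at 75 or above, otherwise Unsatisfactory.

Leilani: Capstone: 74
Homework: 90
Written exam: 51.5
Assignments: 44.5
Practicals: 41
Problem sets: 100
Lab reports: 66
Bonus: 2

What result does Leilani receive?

Homework score 90 ≥ 40: minimum met.
Weighted total:
  Capstone 74 × 0.1 = 7.4
  Homework 90 × 0.08 = 7.2
  Written exam 51.5 × 0.21 = 10.815
  Assignments 44.5 × 0.11 = 4.895
  Practicals 41 × 0.08 = 3.28
  Problem sets 100 × 0.27 = 27
  Lab reports 66 × 0.15 = 9.9
Sum = 70.49
Bonus: 70.49 + 2 = 72.49
72.49 < 75 → Unsatisfactory

Unsatisfactory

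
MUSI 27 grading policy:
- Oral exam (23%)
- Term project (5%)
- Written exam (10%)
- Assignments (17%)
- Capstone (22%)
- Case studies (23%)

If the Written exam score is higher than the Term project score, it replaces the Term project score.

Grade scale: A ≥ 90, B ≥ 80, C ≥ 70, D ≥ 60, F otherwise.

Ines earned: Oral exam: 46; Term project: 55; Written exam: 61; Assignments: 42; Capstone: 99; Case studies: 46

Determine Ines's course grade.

F

Written exam (61) > Term project (55), so Term project counts as 61.
Weighted total:
  Oral exam 46 × 0.23 = 10.58
  Term project 61 × 0.05 = 3.05
  Written exam 61 × 0.1 = 6.1
  Assignments 42 × 0.17 = 7.14
  Capstone 99 × 0.22 = 21.78
  Case studies 46 × 0.23 = 10.58
Sum = 59.23
59.23 < 60 → F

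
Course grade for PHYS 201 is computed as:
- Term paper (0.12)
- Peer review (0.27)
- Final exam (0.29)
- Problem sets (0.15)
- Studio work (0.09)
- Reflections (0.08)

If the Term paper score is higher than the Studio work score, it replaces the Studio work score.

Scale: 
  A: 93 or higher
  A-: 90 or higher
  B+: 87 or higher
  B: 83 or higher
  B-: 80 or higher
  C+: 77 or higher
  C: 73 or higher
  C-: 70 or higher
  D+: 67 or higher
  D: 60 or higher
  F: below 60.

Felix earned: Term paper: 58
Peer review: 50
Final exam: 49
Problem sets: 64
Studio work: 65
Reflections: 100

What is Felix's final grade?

Term paper (58) ≤ Studio work (65), so Studio work stays at 65.
Weighted total:
  Term paper 58 × 0.12 = 6.96
  Peer review 50 × 0.27 = 13.5
  Final exam 49 × 0.29 = 14.21
  Problem sets 64 × 0.15 = 9.6
  Studio work 65 × 0.09 = 5.85
  Reflections 100 × 0.08 = 8
Sum = 58.12
58.12 < 60 → F

F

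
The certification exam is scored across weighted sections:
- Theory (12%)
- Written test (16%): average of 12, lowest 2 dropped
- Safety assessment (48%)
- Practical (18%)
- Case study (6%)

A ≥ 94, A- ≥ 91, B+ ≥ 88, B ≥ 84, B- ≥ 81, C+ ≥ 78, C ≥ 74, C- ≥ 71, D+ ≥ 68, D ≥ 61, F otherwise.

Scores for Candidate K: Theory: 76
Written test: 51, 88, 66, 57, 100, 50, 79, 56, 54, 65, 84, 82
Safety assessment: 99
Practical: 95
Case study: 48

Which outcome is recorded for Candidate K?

Written test: drop 50, 51 → average of remaining 10 = 731/10 = 73.1
Weighted total:
  Theory 76 × 0.12 = 9.12
  Written test 73.1 × 0.16 = 11.696
  Safety assessment 99 × 0.48 = 47.52
  Practical 95 × 0.18 = 17.1
  Case study 48 × 0.06 = 2.88
Sum = 88.316
88.316 is ≥ 88 and < 91 → B+

B+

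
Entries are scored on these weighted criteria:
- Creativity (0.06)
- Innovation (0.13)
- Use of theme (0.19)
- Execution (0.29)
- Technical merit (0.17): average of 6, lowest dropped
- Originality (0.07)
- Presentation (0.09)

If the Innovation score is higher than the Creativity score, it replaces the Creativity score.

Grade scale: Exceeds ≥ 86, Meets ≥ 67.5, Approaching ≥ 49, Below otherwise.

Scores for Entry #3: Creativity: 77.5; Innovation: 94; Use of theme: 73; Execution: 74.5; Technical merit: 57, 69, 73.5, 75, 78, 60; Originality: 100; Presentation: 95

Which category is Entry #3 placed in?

Technical merit: drop 57 → average of remaining 5 = 355.5/5 = 71.1
Innovation (94) > Creativity (77.5), so Creativity counts as 94.
Weighted total:
  Creativity 94 × 0.06 = 5.64
  Innovation 94 × 0.13 = 12.22
  Use of theme 73 × 0.19 = 13.87
  Execution 74.5 × 0.29 = 21.605
  Technical merit 71.1 × 0.17 = 12.087
  Originality 100 × 0.07 = 7
  Presentation 95 × 0.09 = 8.55
Sum = 80.972
80.972 is ≥ 67.5 and < 86 → Meets

Meets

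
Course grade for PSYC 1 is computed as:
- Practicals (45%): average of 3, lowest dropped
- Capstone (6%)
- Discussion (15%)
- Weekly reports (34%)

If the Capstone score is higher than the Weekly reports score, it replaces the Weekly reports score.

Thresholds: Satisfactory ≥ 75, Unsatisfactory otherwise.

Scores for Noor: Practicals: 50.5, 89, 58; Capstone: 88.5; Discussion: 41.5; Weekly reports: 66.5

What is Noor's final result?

Unsatisfactory

Practicals: drop 50.5 → average of remaining 2 = 147/2 = 73.5
Capstone (88.5) > Weekly reports (66.5), so Weekly reports counts as 88.5.
Weighted total:
  Practicals 73.5 × 0.45 = 33.075
  Capstone 88.5 × 0.06 = 5.31
  Discussion 41.5 × 0.15 = 6.225
  Weekly reports 88.5 × 0.34 = 30.09
Sum = 74.7
74.7 < 75 → Unsatisfactory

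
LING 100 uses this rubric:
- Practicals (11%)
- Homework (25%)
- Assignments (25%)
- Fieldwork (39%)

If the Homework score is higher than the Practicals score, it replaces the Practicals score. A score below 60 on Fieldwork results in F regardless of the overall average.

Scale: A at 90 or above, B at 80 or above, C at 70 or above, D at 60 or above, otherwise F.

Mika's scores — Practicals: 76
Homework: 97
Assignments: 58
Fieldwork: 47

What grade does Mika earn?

Homework (97) > Practicals (76), so Practicals counts as 97.
Fieldwork score 47 < 60: minimum not met.
Weighted total:
  Practicals 97 × 0.11 = 10.67
  Homework 97 × 0.25 = 24.25
  Assignments 58 × 0.25 = 14.5
  Fieldwork 47 × 0.39 = 18.33
Sum = 67.75
Because the Fieldwork minimum was not met, the result is F.

F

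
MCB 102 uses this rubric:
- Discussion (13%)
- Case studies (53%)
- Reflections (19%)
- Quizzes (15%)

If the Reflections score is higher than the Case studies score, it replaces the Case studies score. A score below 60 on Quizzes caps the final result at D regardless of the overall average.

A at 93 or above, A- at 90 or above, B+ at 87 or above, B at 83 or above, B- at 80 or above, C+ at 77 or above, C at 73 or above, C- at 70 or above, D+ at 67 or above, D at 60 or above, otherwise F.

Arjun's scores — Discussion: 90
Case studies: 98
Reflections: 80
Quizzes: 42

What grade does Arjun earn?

Reflections (80) ≤ Case studies (98), so Case studies stays at 98.
Quizzes score 42 < 60: minimum not met.
Weighted total:
  Discussion 90 × 0.13 = 11.7
  Case studies 98 × 0.53 = 51.94
  Reflections 80 × 0.19 = 15.2
  Quizzes 42 × 0.15 = 6.3
Sum = 85.14
85.14 would be B; cap at D applies → D.

D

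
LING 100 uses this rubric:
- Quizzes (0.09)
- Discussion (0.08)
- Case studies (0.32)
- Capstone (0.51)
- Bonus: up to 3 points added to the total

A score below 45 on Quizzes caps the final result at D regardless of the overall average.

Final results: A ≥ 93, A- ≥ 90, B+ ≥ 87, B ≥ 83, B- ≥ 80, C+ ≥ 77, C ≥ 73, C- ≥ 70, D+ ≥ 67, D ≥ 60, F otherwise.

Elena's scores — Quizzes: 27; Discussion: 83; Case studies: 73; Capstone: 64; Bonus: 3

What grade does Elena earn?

D

Quizzes score 27 < 45: minimum not met.
Weighted total:
  Quizzes 27 × 0.09 = 2.43
  Discussion 83 × 0.08 = 6.64
  Case studies 73 × 0.32 = 23.36
  Capstone 64 × 0.51 = 32.64
Sum = 65.07
Bonus: 65.07 + 3 = 68.07
68.07 would be D+; cap at D applies → D.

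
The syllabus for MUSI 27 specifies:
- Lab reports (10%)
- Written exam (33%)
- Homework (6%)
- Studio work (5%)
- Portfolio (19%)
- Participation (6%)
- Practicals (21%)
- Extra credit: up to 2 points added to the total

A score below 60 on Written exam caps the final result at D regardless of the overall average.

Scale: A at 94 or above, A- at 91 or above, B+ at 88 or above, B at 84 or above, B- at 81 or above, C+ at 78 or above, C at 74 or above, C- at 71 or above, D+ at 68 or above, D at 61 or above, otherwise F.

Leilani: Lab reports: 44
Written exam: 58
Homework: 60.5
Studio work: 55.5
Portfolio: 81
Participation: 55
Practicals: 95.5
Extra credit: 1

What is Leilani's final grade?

D

Written exam score 58 < 60: minimum not met.
Weighted total:
  Lab reports 44 × 0.1 = 4.4
  Written exam 58 × 0.33 = 19.14
  Homework 60.5 × 0.06 = 3.63
  Studio work 55.5 × 0.05 = 2.775
  Portfolio 81 × 0.19 = 15.39
  Participation 55 × 0.06 = 3.3
  Practicals 95.5 × 0.21 = 20.055
Sum = 68.69
Extra credit: 68.69 + 1 = 69.69
69.69 would be D+; cap at D applies → D.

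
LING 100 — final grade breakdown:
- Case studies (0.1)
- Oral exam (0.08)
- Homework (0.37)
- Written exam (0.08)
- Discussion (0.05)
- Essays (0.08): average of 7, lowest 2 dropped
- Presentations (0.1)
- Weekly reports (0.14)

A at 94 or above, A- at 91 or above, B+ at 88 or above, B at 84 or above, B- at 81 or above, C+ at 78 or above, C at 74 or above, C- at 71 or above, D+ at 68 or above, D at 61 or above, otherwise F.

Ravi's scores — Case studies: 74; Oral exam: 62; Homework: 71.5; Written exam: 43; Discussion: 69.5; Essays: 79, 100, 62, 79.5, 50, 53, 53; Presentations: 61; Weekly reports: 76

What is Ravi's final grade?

D+

Essays: drop 50, 53 → average of remaining 5 = 373.5/5 = 74.7
Weighted total:
  Case studies 74 × 0.1 = 7.4
  Oral exam 62 × 0.08 = 4.96
  Homework 71.5 × 0.37 = 26.455
  Written exam 43 × 0.08 = 3.44
  Discussion 69.5 × 0.05 = 3.475
  Essays 74.7 × 0.08 = 5.976
  Presentations 61 × 0.1 = 6.1
  Weekly reports 76 × 0.14 = 10.64
Sum = 68.446
68.446 is ≥ 68 and < 71 → D+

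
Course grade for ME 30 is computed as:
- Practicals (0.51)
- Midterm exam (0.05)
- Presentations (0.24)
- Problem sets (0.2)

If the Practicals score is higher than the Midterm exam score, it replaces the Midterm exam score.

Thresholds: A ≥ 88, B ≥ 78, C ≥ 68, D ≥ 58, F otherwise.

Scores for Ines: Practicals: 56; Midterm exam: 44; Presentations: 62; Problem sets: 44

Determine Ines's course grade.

Practicals (56) > Midterm exam (44), so Midterm exam counts as 56.
Weighted total:
  Practicals 56 × 0.51 = 28.56
  Midterm exam 56 × 0.05 = 2.8
  Presentations 62 × 0.24 = 14.88
  Problem sets 44 × 0.2 = 8.8
Sum = 55.04
55.04 < 58 → F

F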